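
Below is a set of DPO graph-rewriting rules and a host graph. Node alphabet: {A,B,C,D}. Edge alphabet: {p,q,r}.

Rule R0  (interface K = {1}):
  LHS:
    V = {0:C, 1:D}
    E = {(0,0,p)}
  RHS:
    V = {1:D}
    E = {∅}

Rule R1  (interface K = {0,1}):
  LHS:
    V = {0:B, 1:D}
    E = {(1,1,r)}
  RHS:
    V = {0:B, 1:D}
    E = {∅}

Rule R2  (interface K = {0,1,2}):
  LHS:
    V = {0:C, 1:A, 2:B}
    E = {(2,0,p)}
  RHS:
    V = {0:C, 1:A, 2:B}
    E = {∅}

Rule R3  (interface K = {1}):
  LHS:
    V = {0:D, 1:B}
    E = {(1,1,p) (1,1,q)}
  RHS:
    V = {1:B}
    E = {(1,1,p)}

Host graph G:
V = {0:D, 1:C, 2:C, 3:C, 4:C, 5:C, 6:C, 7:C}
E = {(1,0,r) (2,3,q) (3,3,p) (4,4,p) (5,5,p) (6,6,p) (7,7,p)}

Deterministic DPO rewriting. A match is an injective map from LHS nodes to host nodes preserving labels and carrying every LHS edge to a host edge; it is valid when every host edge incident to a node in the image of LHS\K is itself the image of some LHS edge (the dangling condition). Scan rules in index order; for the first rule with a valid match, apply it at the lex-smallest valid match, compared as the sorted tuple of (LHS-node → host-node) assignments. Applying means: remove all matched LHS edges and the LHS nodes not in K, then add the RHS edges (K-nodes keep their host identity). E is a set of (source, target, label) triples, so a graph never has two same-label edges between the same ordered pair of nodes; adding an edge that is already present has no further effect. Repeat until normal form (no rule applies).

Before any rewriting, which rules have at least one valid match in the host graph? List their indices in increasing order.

R0: 4 valid matches — {0↦4, 1↦0}, {0↦5, 1↦0}, {0↦6, 1↦0} (+1 more)
R1: no valid match — LHS pattern not found
R2: no valid match — LHS pattern not found
R3: no valid match — LHS pattern not found

Answer: [R0]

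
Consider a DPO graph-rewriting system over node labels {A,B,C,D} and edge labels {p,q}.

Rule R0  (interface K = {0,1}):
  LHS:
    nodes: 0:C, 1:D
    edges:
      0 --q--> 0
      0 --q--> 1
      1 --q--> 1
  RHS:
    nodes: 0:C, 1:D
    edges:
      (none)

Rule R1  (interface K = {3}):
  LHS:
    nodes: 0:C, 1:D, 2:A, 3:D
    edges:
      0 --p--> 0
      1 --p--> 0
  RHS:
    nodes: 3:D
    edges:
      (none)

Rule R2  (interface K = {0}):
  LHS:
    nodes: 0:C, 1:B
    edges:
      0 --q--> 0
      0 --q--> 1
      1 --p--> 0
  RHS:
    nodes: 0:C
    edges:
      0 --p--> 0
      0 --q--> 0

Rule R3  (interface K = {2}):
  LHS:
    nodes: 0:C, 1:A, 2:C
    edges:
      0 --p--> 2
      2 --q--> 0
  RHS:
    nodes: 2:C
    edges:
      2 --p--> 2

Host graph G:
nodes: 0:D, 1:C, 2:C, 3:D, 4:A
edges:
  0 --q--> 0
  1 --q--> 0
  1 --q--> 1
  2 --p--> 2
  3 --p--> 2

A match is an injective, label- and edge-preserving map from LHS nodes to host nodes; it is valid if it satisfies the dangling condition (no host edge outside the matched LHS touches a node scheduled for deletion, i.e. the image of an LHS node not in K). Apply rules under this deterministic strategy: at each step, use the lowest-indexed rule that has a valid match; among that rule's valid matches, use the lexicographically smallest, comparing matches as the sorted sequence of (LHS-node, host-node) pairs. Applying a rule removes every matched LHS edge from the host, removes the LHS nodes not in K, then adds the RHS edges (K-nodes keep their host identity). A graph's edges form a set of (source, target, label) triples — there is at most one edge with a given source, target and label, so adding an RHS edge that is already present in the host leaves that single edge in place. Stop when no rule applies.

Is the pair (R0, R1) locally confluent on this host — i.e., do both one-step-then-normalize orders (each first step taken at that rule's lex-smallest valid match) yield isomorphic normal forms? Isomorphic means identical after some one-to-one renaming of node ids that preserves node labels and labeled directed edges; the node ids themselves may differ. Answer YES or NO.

branch R0-first: apply at {0↦1, 1↦0} → |E|=2, then 1 more step(s) → NF |V|=2 |E|=0 V={0:D, 1:C} E=∅
branch R1-first: apply at {0↦2, 1↦3, 2↦4, 3↦0} → |E|=3, then 1 more step(s) → NF |V|=2 |E|=0 V={0:D, 1:C} E=∅
graphs isomorphic (equal up to label-preserving node renaming)

Answer: YES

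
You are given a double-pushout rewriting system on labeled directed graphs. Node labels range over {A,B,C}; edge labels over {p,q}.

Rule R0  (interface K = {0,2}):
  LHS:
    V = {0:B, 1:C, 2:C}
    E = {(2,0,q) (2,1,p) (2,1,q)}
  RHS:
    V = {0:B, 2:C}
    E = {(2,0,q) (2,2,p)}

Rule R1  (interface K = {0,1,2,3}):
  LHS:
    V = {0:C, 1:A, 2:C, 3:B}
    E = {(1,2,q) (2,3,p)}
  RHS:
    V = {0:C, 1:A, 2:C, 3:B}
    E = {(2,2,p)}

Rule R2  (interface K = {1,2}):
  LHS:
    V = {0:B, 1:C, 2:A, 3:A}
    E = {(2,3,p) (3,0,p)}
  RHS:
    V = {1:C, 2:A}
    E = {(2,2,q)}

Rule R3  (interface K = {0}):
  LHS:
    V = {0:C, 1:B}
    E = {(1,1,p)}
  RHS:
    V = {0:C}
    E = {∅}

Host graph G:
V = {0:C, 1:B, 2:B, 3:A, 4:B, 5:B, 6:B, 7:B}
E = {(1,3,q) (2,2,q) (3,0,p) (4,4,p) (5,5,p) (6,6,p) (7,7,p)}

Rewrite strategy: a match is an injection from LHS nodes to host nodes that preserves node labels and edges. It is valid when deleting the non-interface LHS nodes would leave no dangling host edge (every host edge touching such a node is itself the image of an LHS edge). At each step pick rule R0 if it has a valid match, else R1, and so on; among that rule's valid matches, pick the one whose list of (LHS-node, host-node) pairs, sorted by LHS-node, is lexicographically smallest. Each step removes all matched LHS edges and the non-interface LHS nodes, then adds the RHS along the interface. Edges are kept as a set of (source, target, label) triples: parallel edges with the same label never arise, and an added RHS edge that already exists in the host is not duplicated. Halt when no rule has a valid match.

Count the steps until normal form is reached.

Answer: 4

Steps:
start.  V:8 E:7  edges: 1-q->3 2-q->2 3-p->0 4-p->4 5-p->5 6-p->6 7-p->7
1. fire R3 via {0↦0, 1↦4}  →  V:7 E:6  edges: 1-q->3 2-q->2 3-p->0 5-p->5 6-p->6 7-p->7
2. fire R3 via {0↦0, 1↦5}  →  V:6 E:5  edges: 1-q->3 2-q->2 3-p->0 6-p->6 7-p->7
3. fire R3 via {0↦0, 1↦6}  →  V:5 E:4  edges: 1-q->3 2-q->2 3-p->0 7-p->7
4. fire R3 via {0↦0, 1↦7}  →  V:4 E:3  edges: 1-q->3 2-q->2 3-p->0
normal form: no rule applies after step 4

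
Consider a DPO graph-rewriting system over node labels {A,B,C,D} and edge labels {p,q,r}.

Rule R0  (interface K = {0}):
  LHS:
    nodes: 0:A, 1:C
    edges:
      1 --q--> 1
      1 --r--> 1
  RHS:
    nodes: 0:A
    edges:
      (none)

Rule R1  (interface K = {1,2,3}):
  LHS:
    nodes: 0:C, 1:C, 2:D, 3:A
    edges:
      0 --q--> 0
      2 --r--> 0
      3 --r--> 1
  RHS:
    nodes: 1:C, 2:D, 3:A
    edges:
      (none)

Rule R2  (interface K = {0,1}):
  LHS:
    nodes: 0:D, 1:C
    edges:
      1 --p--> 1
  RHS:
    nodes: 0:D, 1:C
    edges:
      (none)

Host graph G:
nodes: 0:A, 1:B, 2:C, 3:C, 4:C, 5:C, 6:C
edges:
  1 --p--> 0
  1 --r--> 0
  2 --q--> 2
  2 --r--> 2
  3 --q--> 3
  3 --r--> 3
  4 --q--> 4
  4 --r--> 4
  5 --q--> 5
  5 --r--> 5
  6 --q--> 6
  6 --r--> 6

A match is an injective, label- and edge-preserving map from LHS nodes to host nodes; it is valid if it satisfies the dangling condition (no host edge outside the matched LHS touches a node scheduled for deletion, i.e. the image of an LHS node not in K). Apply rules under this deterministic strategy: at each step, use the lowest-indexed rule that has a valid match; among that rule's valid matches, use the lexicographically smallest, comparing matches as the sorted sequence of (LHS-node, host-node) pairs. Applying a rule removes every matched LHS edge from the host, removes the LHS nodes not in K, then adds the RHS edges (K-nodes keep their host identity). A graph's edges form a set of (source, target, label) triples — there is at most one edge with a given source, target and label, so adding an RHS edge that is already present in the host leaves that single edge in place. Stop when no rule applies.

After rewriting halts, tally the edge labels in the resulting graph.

Answer: p:1 r:1

Steps:
[0] host  ⇒  7 nodes, 12 edges  {1-p->0 1-r->0 2-q->2 2-r->2 3-q->3 3-r->3 4-q->4 4-r->4 5-q->5 5-r->5 6-q->6 6-r->6}
[1] R0 @ {0↦0, 1↦2}  ⇒  6 nodes, 10 edges  {1-p->0 1-r->0 3-q->3 3-r->3 4-q->4 4-r->4 5-q->5 5-r->5 6-q->6 6-r->6}
[2] R0 @ {0↦0, 1↦3}  ⇒  5 nodes, 8 edges  {1-p->0 1-r->0 4-q->4 4-r->4 5-q->5 5-r->5 6-q->6 6-r->6}
[3] R0 @ {0↦0, 1↦4}  ⇒  4 nodes, 6 edges  {1-p->0 1-r->0 5-q->5 5-r->5 6-q->6 6-r->6}
[4] R0 @ {0↦0, 1↦5}  ⇒  3 nodes, 4 edges  {1-p->0 1-r->0 6-q->6 6-r->6}
[5] R0 @ {0↦0, 1↦6}  ⇒  2 nodes, 2 edges  {1-p->0 1-r->0}
final graph: no rule applies after step 5
NF edges: [(1, 0, 'p'), (1, 0, 'r')]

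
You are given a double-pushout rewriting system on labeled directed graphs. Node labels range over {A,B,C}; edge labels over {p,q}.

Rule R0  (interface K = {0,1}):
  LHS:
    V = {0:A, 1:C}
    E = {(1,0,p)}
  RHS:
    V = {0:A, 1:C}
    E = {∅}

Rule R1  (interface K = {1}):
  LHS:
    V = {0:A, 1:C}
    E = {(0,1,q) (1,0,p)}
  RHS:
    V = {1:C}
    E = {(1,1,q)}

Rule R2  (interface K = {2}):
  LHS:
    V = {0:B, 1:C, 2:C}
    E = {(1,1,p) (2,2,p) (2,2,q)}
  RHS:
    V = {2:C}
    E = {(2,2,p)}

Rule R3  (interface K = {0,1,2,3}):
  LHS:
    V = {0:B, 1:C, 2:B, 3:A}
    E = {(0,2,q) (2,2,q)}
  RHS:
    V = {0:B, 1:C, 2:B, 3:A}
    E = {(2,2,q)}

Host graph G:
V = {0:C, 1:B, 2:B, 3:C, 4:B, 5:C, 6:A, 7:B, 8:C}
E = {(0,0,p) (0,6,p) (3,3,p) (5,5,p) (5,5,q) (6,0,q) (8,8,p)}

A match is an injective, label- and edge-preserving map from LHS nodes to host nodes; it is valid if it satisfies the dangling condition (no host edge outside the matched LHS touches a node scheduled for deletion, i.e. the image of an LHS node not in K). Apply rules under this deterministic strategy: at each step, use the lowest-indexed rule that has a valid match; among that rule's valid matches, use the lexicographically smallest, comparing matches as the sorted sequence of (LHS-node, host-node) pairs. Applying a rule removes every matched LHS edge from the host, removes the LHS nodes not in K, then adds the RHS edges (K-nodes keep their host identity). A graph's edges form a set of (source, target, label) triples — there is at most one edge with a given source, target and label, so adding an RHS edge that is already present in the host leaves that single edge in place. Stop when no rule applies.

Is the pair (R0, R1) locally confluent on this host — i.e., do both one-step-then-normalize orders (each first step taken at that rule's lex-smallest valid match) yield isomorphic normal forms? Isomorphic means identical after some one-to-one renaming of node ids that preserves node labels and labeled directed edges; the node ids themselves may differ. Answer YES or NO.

Answer: NO

Derivation:
branch R0-first: apply at {0↦6, 1↦0} → |E|=6, then 1 more step(s) → NF |V|=7 |E|=4 V={0:C, 2:B, 4:B, 5:C, 6:A, 7:B, 8:C} E=0-p->0 5-p->5 6-q->0 8-p->8
branch R1-first: apply at {0↦6, 1↦0} → |E|=6, then 2 more step(s) → NF |V|=4 |E|=2 V={4:B, 5:C, 7:B, 8:C} E=5-p->5 8-p->8
graphs not isomorphic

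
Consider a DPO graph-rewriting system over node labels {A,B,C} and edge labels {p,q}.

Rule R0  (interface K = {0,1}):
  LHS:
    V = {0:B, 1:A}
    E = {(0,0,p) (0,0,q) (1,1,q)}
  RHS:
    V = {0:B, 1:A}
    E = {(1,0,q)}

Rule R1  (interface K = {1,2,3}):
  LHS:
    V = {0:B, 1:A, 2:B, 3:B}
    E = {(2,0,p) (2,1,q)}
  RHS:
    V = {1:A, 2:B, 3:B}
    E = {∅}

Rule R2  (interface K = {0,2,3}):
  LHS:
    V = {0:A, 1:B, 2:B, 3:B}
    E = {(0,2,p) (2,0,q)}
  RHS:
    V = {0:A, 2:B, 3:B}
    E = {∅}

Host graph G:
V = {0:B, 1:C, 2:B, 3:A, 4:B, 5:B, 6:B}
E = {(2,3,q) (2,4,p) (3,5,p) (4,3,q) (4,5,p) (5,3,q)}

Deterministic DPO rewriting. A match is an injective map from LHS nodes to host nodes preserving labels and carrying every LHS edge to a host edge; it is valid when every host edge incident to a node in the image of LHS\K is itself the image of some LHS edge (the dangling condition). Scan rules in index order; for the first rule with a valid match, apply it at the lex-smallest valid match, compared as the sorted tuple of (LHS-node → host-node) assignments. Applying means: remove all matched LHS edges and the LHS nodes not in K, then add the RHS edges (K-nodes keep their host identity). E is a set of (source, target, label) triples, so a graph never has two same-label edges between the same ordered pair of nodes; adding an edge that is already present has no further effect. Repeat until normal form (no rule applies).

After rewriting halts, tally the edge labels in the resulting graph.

start.  V:7 E:6  edges: 2-q->3 2-p->4 3-p->5 4-q->3 4-p->5 5-q->3
1. fire R2 via {0↦3, 1↦0, 2↦5, 3↦2}  →  V:6 E:4  edges: 2-q->3 2-p->4 4-q->3 4-p->5
2. fire R1 via {0↦5, 1↦3, 2↦4, 3↦2}  →  V:5 E:2  edges: 2-q->3 2-p->4
3. fire R1 via {0↦4, 1↦3, 2↦2, 3↦6}  →  V:4 E:0  edges: ∅
halt: no rule applies after step 3
NF edges: []

Answer: (no edges)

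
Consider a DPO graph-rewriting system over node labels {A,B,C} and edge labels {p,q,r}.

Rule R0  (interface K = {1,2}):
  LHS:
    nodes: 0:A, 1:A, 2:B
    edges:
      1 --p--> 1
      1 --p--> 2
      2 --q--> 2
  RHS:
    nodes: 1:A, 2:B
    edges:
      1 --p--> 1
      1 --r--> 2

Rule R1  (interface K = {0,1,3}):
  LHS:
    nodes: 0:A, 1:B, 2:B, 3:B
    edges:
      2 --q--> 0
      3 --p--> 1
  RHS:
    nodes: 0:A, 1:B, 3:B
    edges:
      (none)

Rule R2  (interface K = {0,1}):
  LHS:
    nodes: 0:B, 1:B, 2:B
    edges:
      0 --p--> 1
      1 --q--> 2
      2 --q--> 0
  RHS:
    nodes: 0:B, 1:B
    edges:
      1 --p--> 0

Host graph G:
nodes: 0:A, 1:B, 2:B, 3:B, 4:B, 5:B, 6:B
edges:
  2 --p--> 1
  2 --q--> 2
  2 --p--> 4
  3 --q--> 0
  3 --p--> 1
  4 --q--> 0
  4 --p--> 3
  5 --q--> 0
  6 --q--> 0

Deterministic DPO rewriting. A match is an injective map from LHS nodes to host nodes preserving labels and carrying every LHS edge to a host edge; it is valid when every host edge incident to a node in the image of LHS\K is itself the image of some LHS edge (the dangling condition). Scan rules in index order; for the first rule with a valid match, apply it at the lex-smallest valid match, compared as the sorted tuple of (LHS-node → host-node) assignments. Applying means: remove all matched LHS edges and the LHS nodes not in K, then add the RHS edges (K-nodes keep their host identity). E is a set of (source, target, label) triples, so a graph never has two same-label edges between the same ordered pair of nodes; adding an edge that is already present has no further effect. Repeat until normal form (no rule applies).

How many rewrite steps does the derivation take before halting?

Answer: 2

Steps:
initial: |V|=7 |E|=9  E = 2-p->1 2-q->2 2-p->4 3-q->0 3-p->1 4-q->0 4-p->3 5-q->0 6-q->0
step 1: apply R1 at {0↦0, 1↦1, 2↦5, 3↦2}  → |V|=6 |E|=7  E = 2-q->2 2-p->4 3-q->0 3-p->1 4-q->0 4-p->3 6-q->0
step 2: apply R1 at {0↦0, 1↦1, 2↦6, 3↦3}  → |V|=5 |E|=5  E = 2-q->2 2-p->4 3-q->0 4-q->0 4-p->3
normal form: no rule applies after step 2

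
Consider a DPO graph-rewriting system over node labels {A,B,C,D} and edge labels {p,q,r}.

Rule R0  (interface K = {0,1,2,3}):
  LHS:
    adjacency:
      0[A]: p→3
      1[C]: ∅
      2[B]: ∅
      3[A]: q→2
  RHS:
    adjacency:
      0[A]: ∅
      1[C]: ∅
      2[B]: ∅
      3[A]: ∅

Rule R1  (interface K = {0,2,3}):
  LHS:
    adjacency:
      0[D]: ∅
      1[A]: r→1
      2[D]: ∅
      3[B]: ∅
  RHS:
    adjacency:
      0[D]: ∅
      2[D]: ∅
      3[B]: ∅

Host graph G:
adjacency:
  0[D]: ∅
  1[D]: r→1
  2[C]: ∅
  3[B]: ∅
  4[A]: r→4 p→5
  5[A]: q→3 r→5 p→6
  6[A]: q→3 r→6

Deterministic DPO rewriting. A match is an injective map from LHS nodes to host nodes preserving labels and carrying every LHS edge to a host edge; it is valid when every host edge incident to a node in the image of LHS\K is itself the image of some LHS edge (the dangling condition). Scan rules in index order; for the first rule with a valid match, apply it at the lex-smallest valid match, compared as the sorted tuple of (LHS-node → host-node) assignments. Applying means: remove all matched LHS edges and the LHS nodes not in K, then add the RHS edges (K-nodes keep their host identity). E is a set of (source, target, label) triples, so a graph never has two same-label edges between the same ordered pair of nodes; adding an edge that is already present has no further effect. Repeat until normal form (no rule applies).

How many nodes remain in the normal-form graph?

Answer: 4

Steps:
start.  V:7 E:8  edges: 1-r->1 4-r->4 4-p->5 5-q->3 5-r->5 5-p->6 6-q->3 6-r->6
1. fire R0 via {0↦4, 1↦2, 2↦3, 3↦5}  →  V:7 E:6  edges: 1-r->1 4-r->4 5-r->5 5-p->6 6-q->3 6-r->6
2. fire R0 via {0↦5, 1↦2, 2↦3, 3↦6}  →  V:7 E:4  edges: 1-r->1 4-r->4 5-r->5 6-r->6
3. fire R1 via {0↦0, 1↦4, 2↦1, 3↦3}  →  V:6 E:3  edges: 1-r->1 5-r->5 6-r->6
4. fire R1 via {0↦0, 1↦5, 2↦1, 3↦3}  →  V:5 E:2  edges: 1-r->1 6-r->6
5. fire R1 via {0↦0, 1↦6, 2↦1, 3↦3}  →  V:4 E:1  edges: 1-r->1
normal form: no rule applies after step 5
NF nodes: {0:D, 1:D, 2:C, 3:B}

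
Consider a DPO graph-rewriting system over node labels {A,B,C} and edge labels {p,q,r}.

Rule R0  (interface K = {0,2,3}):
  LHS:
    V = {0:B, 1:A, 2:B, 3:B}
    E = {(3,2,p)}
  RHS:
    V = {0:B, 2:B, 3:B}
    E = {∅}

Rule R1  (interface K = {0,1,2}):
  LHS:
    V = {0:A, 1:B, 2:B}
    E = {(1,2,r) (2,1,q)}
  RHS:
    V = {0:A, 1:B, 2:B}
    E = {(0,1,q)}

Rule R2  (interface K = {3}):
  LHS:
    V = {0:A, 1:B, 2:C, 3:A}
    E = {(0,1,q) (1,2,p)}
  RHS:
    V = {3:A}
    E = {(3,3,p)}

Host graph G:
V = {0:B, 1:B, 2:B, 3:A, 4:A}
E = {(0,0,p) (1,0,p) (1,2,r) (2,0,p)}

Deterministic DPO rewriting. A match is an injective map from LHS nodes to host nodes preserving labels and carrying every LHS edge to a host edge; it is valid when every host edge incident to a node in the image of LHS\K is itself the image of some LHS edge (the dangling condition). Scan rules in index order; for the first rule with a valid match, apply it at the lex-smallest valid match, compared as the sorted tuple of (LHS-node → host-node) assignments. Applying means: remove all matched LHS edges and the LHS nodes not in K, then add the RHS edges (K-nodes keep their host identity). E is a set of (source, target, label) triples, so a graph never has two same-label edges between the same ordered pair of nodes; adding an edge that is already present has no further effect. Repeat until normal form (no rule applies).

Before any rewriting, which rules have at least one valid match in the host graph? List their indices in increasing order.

Answer: [R0]

Derivation:
R0: 4 valid matches — {0↦1, 1↦3, 2↦0, 3↦2}, {0↦1, 1↦4, 2↦0, 3↦2}, {0↦2, 1↦3, 2↦0, 3↦1} (+1 more)
R1: no valid match — LHS pattern not found
R2: no valid match — LHS pattern not found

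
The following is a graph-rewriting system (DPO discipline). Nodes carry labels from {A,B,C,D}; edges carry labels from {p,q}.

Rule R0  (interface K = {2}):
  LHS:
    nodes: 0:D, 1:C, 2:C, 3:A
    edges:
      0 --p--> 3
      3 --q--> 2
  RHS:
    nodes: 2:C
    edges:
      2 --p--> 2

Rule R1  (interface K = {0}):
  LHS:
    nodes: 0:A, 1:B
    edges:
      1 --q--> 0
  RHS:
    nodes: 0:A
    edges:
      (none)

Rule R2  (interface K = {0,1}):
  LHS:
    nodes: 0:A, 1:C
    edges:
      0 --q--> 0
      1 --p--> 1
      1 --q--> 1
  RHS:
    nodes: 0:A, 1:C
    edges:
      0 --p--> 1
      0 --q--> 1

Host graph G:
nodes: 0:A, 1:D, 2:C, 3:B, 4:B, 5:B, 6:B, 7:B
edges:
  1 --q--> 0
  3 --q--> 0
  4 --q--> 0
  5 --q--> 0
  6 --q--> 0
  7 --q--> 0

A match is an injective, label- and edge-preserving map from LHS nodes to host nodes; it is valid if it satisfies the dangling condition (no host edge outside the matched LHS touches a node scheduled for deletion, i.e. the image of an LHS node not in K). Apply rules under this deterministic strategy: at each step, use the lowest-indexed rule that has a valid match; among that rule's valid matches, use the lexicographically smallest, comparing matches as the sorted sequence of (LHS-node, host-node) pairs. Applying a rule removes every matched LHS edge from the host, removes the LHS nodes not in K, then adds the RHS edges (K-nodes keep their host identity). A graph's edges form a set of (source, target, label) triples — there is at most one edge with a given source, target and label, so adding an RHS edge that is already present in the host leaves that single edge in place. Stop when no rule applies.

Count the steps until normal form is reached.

Answer: 5

Steps:
[0] host  ⇒  8 nodes, 6 edges  {1-q->0 3-q->0 4-q->0 5-q->0 6-q->0 7-q->0}
[1] R1 @ {0↦0, 1↦3}  ⇒  7 nodes, 5 edges  {1-q->0 4-q->0 5-q->0 6-q->0 7-q->0}
[2] R1 @ {0↦0, 1↦4}  ⇒  6 nodes, 4 edges  {1-q->0 5-q->0 6-q->0 7-q->0}
[3] R1 @ {0↦0, 1↦5}  ⇒  5 nodes, 3 edges  {1-q->0 6-q->0 7-q->0}
[4] R1 @ {0↦0, 1↦6}  ⇒  4 nodes, 2 edges  {1-q->0 7-q->0}
[5] R1 @ {0↦0, 1↦7}  ⇒  3 nodes, 1 edges  {1-q->0}
halt: no rule applies after step 5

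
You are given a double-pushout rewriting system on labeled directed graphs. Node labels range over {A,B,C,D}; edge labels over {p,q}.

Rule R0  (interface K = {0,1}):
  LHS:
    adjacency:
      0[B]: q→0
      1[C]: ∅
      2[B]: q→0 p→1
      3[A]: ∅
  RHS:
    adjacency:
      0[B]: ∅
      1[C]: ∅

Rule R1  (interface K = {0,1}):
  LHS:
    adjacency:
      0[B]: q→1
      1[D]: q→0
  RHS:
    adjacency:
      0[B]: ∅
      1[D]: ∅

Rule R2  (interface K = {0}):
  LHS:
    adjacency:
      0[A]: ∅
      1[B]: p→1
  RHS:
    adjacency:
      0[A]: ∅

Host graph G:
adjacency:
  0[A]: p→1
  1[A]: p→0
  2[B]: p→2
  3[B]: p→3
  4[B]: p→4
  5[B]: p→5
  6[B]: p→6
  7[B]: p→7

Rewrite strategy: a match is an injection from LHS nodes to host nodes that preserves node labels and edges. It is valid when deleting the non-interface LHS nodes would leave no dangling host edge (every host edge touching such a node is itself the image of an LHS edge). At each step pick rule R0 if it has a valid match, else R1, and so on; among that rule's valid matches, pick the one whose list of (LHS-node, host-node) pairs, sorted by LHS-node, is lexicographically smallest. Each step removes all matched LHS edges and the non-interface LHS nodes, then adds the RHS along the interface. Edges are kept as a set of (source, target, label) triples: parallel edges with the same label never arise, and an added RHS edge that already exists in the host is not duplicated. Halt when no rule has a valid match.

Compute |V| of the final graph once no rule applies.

Answer: 2

Rewrite trace:
initial: |V|=8 |E|=8  E = 0-p->1 1-p->0 2-p->2 3-p->3 4-p->4 5-p->5 6-p->6 7-p->7
step 1: apply R2 at {0↦0, 1↦2}  → |V|=7 |E|=7  E = 0-p->1 1-p->0 3-p->3 4-p->4 5-p->5 6-p->6 7-p->7
step 2: apply R2 at {0↦0, 1↦3}  → |V|=6 |E|=6  E = 0-p->1 1-p->0 4-p->4 5-p->5 6-p->6 7-p->7
step 3: apply R2 at {0↦0, 1↦4}  → |V|=5 |E|=5  E = 0-p->1 1-p->0 5-p->5 6-p->6 7-p->7
step 4: apply R2 at {0↦0, 1↦5}  → |V|=4 |E|=4  E = 0-p->1 1-p->0 6-p->6 7-p->7
step 5: apply R2 at {0↦0, 1↦6}  → |V|=3 |E|=3  E = 0-p->1 1-p->0 7-p->7
step 6: apply R2 at {0↦0, 1↦7}  → |V|=2 |E|=2  E = 0-p->1 1-p->0
final graph: no rule applies after step 6
NF nodes: {0:A, 1:A}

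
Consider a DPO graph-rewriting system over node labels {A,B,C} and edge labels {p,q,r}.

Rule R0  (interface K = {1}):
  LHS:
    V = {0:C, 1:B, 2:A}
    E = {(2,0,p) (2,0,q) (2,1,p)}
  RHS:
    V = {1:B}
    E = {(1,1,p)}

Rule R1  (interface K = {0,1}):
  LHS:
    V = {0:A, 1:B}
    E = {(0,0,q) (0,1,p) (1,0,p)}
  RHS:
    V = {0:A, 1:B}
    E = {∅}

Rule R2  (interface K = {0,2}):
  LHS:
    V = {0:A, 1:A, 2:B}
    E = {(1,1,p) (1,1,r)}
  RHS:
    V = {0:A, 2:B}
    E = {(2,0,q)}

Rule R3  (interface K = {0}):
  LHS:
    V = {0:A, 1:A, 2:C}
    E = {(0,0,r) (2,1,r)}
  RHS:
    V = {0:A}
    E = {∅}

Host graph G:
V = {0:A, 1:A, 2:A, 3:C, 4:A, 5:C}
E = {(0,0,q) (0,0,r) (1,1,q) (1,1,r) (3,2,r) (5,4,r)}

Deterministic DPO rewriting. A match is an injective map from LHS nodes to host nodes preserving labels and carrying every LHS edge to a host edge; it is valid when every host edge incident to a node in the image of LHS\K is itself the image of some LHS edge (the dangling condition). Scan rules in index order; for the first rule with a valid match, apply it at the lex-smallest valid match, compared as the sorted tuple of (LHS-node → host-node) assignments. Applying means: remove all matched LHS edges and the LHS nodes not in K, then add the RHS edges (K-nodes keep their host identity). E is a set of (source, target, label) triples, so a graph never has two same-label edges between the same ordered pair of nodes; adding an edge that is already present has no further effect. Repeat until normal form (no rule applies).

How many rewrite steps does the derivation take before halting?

initial: |V|=6 |E|=6  E = 0-q->0 0-r->0 1-q->1 1-r->1 3-r->2 5-r->4
step 1: apply R3 at {0↦0, 1↦2, 2↦3}  → |V|=4 |E|=4  E = 0-q->0 1-q->1 1-r->1 5-r->4
step 2: apply R3 at {0↦1, 1↦4, 2↦5}  → |V|=2 |E|=2  E = 0-q->0 1-q->1
final graph: no rule applies after step 2

Answer: 2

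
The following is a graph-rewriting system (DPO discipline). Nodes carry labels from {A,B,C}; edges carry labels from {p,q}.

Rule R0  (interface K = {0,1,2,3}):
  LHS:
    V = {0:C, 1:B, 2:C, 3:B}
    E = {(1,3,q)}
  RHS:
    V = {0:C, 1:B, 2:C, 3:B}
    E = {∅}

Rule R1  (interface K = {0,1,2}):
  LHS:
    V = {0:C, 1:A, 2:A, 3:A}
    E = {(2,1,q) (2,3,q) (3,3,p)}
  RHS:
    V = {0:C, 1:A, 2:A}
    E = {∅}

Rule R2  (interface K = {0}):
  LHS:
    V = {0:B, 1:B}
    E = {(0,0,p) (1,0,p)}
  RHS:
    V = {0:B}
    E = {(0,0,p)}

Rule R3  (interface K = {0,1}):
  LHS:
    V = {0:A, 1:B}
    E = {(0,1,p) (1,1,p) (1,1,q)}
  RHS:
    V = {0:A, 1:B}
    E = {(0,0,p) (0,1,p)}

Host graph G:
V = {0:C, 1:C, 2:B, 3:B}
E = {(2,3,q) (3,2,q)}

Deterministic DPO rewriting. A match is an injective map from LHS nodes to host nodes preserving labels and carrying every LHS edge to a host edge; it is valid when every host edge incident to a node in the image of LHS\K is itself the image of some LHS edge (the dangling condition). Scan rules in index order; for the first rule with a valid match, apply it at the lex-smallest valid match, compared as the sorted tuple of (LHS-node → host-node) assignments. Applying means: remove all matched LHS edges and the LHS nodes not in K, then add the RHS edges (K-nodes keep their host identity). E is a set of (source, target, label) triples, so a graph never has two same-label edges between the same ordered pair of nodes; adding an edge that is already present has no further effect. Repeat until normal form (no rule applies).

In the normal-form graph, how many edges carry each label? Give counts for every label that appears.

initial: |V|=4 |E|=2  E = 2-q->3 3-q->2
step 1: apply R0 at {0↦0, 1↦2, 2↦1, 3↦3}  → |V|=4 |E|=1  E = 3-q->2
step 2: apply R0 at {0↦0, 1↦3, 2↦1, 3↦2}  → |V|=4 |E|=0  E = ∅
final graph: no rule applies after step 2
NF edges: []

Answer: (no edges)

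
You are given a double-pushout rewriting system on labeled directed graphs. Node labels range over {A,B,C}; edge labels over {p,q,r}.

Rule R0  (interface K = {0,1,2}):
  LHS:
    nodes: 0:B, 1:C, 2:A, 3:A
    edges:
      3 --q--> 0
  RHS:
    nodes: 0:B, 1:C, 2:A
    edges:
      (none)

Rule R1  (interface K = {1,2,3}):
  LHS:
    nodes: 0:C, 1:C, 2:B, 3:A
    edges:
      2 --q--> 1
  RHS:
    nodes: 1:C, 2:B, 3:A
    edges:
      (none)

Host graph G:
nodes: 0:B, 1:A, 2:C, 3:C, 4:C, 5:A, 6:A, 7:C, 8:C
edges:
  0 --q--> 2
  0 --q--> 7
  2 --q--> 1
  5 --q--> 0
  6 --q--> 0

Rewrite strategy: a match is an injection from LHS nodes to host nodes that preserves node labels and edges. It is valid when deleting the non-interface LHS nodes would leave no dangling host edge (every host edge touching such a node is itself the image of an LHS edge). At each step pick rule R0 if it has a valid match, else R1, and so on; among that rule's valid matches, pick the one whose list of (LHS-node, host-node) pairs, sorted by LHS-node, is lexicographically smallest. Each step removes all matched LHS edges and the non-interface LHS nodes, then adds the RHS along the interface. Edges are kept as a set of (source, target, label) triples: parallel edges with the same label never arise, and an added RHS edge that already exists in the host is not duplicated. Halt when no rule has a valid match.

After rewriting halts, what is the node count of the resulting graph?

Answer: 5

Steps:
[0] host  ⇒  9 nodes, 5 edges  {0-q->2 0-q->7 2-q->1 5-q->0 6-q->0}
[1] R0 @ {0↦0, 1↦2, 2↦1, 3↦5}  ⇒  8 nodes, 4 edges  {0-q->2 0-q->7 2-q->1 6-q->0}
[2] R0 @ {0↦0, 1↦2, 2↦1, 3↦6}  ⇒  7 nodes, 3 edges  {0-q->2 0-q->7 2-q->1}
[3] R1 @ {0↦3, 1↦2, 2↦0, 3↦1}  ⇒  6 nodes, 2 edges  {0-q->7 2-q->1}
[4] R1 @ {0↦4, 1↦7, 2↦0, 3↦1}  ⇒  5 nodes, 1 edges  {2-q->1}
final graph: no rule applies after step 4
NF nodes: {0:B, 1:A, 2:C, 7:C, 8:C}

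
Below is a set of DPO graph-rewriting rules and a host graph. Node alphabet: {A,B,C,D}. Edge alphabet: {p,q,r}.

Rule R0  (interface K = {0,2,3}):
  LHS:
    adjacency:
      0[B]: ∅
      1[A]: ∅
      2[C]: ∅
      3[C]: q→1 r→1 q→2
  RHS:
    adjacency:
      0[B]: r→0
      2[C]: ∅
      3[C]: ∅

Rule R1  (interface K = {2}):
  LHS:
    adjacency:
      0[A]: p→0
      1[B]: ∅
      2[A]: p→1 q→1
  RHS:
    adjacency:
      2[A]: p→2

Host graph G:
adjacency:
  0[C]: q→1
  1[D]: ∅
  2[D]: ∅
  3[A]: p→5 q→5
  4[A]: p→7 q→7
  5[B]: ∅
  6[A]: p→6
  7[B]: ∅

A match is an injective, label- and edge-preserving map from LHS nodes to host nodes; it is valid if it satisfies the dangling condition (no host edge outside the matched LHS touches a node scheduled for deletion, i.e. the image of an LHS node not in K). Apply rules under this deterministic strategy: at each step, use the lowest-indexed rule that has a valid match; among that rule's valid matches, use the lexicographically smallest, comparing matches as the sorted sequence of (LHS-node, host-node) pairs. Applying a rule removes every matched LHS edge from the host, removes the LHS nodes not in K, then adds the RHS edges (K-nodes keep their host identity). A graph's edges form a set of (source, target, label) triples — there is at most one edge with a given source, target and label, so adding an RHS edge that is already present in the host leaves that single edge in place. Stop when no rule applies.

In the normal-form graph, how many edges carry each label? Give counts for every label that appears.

Answer: p:1 q:1

Steps:
[0] host  ⇒  8 nodes, 6 edges  {0-q->1 3-p->5 3-q->5 4-p->7 4-q->7 6-p->6}
[1] R1 @ {0↦6, 1↦5, 2↦3}  ⇒  6 nodes, 4 edges  {0-q->1 3-p->3 4-p->7 4-q->7}
[2] R1 @ {0↦3, 1↦7, 2↦4}  ⇒  4 nodes, 2 edges  {0-q->1 4-p->4}
halt: no rule applies after step 2
NF edges: [(0, 1, 'q'), (4, 4, 'p')]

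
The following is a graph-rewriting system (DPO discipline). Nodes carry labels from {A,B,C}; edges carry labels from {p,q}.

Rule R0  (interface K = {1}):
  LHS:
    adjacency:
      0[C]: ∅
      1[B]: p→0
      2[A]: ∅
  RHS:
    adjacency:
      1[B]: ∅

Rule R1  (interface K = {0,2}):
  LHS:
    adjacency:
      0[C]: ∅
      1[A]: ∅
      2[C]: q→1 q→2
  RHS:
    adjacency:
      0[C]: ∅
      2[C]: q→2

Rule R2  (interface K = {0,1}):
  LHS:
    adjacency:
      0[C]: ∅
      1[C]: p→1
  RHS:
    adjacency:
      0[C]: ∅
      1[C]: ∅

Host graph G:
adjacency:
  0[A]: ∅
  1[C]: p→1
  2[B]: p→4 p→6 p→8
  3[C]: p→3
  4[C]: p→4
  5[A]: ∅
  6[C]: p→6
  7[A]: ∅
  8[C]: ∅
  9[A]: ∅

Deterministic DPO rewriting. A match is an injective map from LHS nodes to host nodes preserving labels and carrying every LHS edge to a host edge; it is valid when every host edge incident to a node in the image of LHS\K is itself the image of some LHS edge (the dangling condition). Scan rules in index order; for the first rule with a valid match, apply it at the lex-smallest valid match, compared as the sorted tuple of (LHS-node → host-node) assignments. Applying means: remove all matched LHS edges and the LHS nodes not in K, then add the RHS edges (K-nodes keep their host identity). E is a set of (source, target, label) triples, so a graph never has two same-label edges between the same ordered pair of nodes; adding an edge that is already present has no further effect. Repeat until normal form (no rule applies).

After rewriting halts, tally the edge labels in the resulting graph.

Answer: (no edges)

Rewrite trace:
initial: |V|=10 |E|=7  E = 1-p->1 2-p->4 2-p->6 2-p->8 3-p->3 4-p->4 6-p->6
step 1: apply R0 at {0↦8, 1↦2, 2↦0}  → |V|=8 |E|=6  E = 1-p->1 2-p->4 2-p->6 3-p->3 4-p->4 6-p->6
step 2: apply R2 at {0↦1, 1↦3}  → |V|=8 |E|=5  E = 1-p->1 2-p->4 2-p->6 4-p->4 6-p->6
step 3: apply R2 at {0↦1, 1↦4}  → |V|=8 |E|=4  E = 1-p->1 2-p->4 2-p->6 6-p->6
step 4: apply R0 at {0↦4, 1↦2, 2↦5}  → |V|=6 |E|=3  E = 1-p->1 2-p->6 6-p->6
step 5: apply R2 at {0↦1, 1↦6}  → |V|=6 |E|=2  E = 1-p->1 2-p->6
step 6: apply R0 at {0↦6, 1↦2, 2↦7}  → |V|=4 |E|=1  E = 1-p->1
step 7: apply R2 at {0↦3, 1↦1}  → |V|=4 |E|=0  E = ∅
halt: no rule applies after step 7
NF edges: []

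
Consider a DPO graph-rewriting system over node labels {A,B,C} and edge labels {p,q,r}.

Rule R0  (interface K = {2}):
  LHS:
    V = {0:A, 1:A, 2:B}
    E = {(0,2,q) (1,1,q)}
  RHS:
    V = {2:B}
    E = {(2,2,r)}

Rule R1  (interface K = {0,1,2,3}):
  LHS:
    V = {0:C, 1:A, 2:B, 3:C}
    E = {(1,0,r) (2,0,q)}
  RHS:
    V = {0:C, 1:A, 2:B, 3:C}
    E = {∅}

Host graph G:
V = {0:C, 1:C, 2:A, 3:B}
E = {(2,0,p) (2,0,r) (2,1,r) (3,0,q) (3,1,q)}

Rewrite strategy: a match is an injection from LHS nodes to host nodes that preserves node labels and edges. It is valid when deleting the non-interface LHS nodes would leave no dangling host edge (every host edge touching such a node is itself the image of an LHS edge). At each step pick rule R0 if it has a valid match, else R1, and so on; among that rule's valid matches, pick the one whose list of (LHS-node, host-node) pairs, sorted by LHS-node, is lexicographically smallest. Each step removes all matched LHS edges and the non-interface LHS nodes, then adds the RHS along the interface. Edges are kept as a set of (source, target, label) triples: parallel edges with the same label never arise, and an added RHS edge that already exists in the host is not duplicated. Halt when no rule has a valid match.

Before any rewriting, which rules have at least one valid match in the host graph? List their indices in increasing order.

Answer: [R1]

Derivation:
R0: no valid match — LHS pattern not found
R1: 2 valid matches — {0↦0, 1↦2, 2↦3, 3↦1}, {0↦1, 1↦2, 2↦3, 3↦0}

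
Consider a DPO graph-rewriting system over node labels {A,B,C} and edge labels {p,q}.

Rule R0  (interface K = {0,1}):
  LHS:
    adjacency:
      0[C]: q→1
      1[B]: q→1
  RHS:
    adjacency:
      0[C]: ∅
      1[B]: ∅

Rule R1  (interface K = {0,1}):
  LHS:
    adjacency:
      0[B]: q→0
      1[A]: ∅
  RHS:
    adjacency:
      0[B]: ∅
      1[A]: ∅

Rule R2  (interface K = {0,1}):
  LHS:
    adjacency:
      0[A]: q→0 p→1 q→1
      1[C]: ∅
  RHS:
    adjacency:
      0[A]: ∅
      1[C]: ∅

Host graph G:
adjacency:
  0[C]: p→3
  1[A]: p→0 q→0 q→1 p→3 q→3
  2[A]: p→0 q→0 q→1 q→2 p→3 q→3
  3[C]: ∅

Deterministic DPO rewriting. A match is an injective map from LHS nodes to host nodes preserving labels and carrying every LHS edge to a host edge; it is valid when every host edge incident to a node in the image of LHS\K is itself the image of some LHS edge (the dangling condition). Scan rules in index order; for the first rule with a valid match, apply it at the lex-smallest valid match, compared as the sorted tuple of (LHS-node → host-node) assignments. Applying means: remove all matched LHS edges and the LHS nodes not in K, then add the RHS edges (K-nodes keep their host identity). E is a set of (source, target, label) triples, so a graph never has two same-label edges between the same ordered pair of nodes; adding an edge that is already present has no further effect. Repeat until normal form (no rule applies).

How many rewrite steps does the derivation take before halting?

Answer: 2

Derivation:
[0] host  ⇒  4 nodes, 12 edges  {0-p->3 1-p->0 1-q->0 1-q->1 1-p->3 1-q->3 2-p->0 2-q->0 2-q->1 2-q->2 2-p->3 2-q->3}
[1] R2 @ {0↦1, 1↦0}  ⇒  4 nodes, 9 edges  {0-p->3 1-p->3 1-q->3 2-p->0 2-q->0 2-q->1 2-q->2 2-p->3 2-q->3}
[2] R2 @ {0↦2, 1↦0}  ⇒  4 nodes, 6 edges  {0-p->3 1-p->3 1-q->3 2-q->1 2-p->3 2-q->3}
halt: no rule applies after step 2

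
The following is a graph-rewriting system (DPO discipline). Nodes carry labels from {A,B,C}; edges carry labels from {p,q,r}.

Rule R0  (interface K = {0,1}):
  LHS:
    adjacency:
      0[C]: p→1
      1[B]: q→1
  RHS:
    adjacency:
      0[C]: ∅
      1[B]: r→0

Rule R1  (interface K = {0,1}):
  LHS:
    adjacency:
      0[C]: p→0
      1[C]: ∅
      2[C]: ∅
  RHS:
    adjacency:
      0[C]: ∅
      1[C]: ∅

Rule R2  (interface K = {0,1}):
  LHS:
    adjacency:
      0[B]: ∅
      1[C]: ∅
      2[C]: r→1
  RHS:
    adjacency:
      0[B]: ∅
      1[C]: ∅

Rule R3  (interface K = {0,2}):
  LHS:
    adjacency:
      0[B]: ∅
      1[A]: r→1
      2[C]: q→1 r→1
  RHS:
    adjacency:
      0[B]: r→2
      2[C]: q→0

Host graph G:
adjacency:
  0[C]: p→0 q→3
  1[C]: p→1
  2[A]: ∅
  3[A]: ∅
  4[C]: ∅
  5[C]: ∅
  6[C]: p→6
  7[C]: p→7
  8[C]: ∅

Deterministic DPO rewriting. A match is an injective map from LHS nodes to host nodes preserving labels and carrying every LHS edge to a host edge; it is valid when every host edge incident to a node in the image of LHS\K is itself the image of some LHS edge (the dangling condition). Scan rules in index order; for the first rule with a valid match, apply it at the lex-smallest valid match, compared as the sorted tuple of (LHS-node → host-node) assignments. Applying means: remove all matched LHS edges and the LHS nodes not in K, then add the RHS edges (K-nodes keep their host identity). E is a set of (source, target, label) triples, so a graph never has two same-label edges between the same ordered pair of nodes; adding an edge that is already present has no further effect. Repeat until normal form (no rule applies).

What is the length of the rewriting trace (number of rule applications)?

Answer: 4

Rewrite trace:
initial: |V|=9 |E|=5  E = 0-p->0 0-q->3 1-p->1 6-p->6 7-p->7
step 1: apply R1 at {0↦0, 1↦1, 2↦4}  → |V|=8 |E|=4  E = 0-q->3 1-p->1 6-p->6 7-p->7
step 2: apply R1 at {0↦1, 1↦0, 2↦5}  → |V|=7 |E|=3  E = 0-q->3 6-p->6 7-p->7
step 3: apply R1 at {0↦6, 1↦0, 2↦1}  → |V|=6 |E|=2  E = 0-q->3 7-p->7
step 4: apply R1 at {0↦7, 1↦0, 2↦6}  → |V|=5 |E|=1  E = 0-q->3
final graph: no rule applies after step 4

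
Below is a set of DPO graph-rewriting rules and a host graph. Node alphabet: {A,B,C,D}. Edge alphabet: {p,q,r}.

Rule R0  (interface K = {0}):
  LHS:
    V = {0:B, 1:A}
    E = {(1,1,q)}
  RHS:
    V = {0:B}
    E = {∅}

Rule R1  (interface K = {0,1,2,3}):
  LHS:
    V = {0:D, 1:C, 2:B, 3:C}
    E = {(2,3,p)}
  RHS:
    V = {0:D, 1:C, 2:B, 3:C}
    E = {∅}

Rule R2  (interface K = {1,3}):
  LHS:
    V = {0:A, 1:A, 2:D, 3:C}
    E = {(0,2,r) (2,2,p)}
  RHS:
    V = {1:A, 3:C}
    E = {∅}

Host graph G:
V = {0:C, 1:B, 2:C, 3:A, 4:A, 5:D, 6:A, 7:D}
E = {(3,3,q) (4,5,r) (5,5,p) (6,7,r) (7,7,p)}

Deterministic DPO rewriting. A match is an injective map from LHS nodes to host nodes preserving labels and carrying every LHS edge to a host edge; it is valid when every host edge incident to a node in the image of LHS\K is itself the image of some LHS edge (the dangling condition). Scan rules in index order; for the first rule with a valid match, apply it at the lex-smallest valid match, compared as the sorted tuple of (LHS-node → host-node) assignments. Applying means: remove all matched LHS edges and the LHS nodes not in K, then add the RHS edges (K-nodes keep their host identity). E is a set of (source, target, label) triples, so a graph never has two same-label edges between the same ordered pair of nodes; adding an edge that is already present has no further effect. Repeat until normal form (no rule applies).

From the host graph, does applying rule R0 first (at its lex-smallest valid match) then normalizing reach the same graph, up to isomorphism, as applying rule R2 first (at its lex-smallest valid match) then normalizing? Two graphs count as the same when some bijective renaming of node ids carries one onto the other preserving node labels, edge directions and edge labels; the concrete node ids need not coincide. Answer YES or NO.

Answer: YES

Derivation:
branch R0-first: apply at {0↦1, 1↦3} → |E|=4, then 1 more step(s) → NF |V|=5 |E|=2 V={0:C, 1:B, 2:C, 6:A, 7:D} E=6-r->7 7-p->7
branch R2-first: apply at {0↦4, 1↦3, 2↦5, 3↦0} → |E|=3, then 1 more step(s) → NF |V|=5 |E|=2 V={0:C, 1:B, 2:C, 6:A, 7:D} E=6-r->7 7-p->7
graphs isomorphic (equal up to label-preserving node renaming)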